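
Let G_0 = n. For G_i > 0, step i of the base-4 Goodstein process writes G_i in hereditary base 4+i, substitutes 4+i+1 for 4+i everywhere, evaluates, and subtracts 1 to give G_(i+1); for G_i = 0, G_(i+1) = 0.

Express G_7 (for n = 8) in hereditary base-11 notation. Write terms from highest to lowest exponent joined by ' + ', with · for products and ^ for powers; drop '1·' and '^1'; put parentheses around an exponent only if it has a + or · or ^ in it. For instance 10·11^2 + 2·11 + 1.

8

step 0: 8 = 2·4; sub 5 for 4: 2·5; = 10; G_1 = 10−1 = 9
step 1: 9 = 5 + 4; sub 6 for 5: 6 + 4; = 10; G_2 = 10−1 = 9
step 2: 9 = 6 + 3; sub 7 for 6: 7 + 3; = 10; G_3 = 10−1 = 9
step 3: 9 = 7 + 2; sub 8 for 7: 8 + 2; = 10; G_4 = 10−1 = 9
step 4: 9 = 8 + 1; sub 9 for 8: 9 + 1; = 10; G_5 = 10−1 = 9
step 5: 9 = 9; sub 10 for 9: 10; = 10; G_6 = 10−1 = 9
step 6: 9 = 9; sub 11 for 10: 9; = 9; G_7 = 9−1 = 8
step 7: 8 = 8; sub 12 for 11: 8; = 8; G_8 = 8−1 = 7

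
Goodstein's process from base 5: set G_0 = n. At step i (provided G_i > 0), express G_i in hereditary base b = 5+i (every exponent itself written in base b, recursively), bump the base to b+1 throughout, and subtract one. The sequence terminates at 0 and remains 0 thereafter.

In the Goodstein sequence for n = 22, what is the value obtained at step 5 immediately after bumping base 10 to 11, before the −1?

38

22 —HB5→ 4·5 + 2 —bump→ 4·6 + 2 = 26 —(−1)→ 25
25 —HB6→ 4·6 + 1 —bump→ 4·7 + 1 = 29 —(−1)→ 28
28 —HB7→ 4·7 —bump→ 4·8 = 32 —(−1)→ 31
31 —HB8→ 3·8 + 7 —bump→ 3·9 + 7 = 34 —(−1)→ 33
33 —HB9→ 3·9 + 6 —bump→ 3·10 + 6 = 36 —(−1)→ 35
35 —HB10→ 3·10 + 5 —bump→ 3·11 + 5 = 38 —(−1)→ 37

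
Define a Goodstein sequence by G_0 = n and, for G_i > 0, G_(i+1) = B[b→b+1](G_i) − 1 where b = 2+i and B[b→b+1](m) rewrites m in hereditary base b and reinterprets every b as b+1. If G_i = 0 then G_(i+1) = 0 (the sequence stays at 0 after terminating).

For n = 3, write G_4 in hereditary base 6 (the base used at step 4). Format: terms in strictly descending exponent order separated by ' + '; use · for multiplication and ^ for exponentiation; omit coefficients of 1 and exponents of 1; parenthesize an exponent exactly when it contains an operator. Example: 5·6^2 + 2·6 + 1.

G_0 = 3. HB_2(3) = 2 + 1. Bump = 4. G_1 = 3.
G_1 = 3. HB_3(3) = 3. Bump = 4. G_2 = 3.
G_2 = 3. HB_4(3) = 3. Bump = 3. G_3 = 2.
G_3 = 2. HB_5(2) = 2. Bump = 2. G_4 = 1.
G_4 = 1. HB_6(1) = 1. Bump = 1. G_5 = 0.

1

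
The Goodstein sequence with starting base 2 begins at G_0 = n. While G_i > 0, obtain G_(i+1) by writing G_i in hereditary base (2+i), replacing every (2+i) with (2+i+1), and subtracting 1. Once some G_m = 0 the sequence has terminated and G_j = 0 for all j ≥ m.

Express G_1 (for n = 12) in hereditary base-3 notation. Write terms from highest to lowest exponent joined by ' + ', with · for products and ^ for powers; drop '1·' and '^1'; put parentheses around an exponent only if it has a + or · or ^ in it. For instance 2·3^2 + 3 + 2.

3^(3 + 1) + 2·3^2 + 2·3 + 2

base 2: 12 = 2^(2 + 1) + 2^2; at 3: 3^(3 + 1) + 3^3 = 108; next = 107
base 3: 107 = 3^(3 + 1) + 2·3^2 + 2·3 + 2; at 4: 4^(4 + 1) + 2·4^2 + 2·4 + 2 = 1066; next = 1065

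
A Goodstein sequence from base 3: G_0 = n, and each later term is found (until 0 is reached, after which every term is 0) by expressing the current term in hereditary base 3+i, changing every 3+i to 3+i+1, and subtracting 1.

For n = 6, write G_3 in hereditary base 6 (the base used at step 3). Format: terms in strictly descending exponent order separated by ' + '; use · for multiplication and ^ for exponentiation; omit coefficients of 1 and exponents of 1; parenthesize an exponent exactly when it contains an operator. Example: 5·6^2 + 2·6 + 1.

[0] 6 ≡ 2·3 (base 3). Lift 4: 8. −1: 7.
[1] 7 ≡ 4 + 3 (base 4). Lift 5: 8. −1: 7.
[2] 7 ≡ 5 + 2 (base 5). Lift 6: 8. −1: 7.

6 + 1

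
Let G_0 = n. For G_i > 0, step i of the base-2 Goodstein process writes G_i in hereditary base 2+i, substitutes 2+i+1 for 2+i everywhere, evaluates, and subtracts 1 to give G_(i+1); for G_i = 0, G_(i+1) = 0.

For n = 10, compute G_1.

83

base 2: 10 = 2^(2 + 1) + 2; at 3: 3^(3 + 1) + 3 = 84; next = 83
base 3: 83 = 3^(3 + 1) + 2; at 4: 4^(4 + 1) + 2 = 1026; next = 1025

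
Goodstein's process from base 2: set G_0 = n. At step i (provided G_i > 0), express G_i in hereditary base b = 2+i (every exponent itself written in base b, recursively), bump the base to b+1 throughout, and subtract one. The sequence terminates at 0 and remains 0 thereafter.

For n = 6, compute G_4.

46655

6 —HB2→ 2^2 + 2 —bump→ 3^3 + 3 = 30 —(−1)→ 29
29 —HB3→ 3^3 + 2 —bump→ 4^4 + 2 = 258 —(−1)→ 257
257 —HB4→ 4^4 + 1 —bump→ 5^5 + 1 = 3126 —(−1)→ 3125
3125 —HB5→ 5^5 —bump→ 6^6 = 46656 —(−1)→ 46655
46655 —HB6→ 5·6^5 + 5·6^4 + 5·6^3 + 5·6^2 + 5·6 + 5 —bump→ 5·7^5 + 5·7^4 + 5·7^3 + 5·7^2 + 5·7 + 5 = 98040 —(−1)→ 98039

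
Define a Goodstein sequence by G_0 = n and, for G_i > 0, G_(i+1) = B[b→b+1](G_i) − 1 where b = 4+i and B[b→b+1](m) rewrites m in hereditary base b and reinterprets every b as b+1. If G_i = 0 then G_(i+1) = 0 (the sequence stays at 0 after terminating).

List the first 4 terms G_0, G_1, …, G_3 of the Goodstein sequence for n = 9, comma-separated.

9, 10, 11, 11

G_0 = 9. HB_4(9) = 2·4 + 1. Bump = 11. G_1 = 10.
G_1 = 10. HB_5(10) = 2·5. Bump = 12. G_2 = 11.
G_2 = 11. HB_6(11) = 6 + 5. Bump = 12. G_3 = 11.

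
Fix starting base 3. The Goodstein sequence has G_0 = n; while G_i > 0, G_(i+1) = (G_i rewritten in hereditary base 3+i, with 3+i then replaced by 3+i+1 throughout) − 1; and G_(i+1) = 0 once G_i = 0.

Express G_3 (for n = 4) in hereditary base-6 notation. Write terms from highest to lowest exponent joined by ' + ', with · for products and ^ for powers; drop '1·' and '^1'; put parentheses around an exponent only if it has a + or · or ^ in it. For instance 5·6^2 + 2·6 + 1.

base 3: 4 = 3 + 1; at 4: 4 + 1 = 5; next = 4
base 4: 4 = 4; at 5: 5 = 5; next = 4
base 5: 4 = 4; at 6: 4 = 4; next = 3
base 6: 3 = 3; at 7: 3 = 3; next = 2

3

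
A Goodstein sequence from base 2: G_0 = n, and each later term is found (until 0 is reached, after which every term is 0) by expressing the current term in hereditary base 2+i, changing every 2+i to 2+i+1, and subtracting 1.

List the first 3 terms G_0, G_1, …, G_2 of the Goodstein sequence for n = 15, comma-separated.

15, 111, 1283

G_0 = 15. HB_2(15) = 2^(2 + 1) + 2^2 + 2 + 1. Bump = 112. G_1 = 111.
G_1 = 111. HB_3(111) = 3^(3 + 1) + 3^3 + 3. Bump = 1284. G_2 = 1283.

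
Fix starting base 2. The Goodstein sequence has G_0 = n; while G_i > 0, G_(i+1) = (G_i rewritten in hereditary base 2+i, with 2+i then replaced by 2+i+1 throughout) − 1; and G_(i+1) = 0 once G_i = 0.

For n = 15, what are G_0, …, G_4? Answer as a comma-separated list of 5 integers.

15 —HB2→ 2^(2 + 1) + 2^2 + 2 + 1 —bump→ 3^(3 + 1) + 3^3 + 3 + 1 = 112 —(−1)→ 111
111 —HB3→ 3^(3 + 1) + 3^3 + 3 —bump→ 4^(4 + 1) + 4^4 + 4 = 1284 —(−1)→ 1283
1283 —HB4→ 4^(4 + 1) + 4^4 + 3 —bump→ 5^(5 + 1) + 5^5 + 3 = 18753 —(−1)→ 18752
18752 —HB5→ 5^(5 + 1) + 5^5 + 2 —bump→ 6^(6 + 1) + 6^6 + 2 = 326594 —(−1)→ 326593

15, 111, 1283, 18752, 326593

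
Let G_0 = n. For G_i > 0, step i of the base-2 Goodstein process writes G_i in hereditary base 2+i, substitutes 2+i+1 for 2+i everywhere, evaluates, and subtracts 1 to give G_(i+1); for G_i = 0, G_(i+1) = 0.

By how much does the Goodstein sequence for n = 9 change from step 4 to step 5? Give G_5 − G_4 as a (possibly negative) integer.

2331083

(0) 9|_2 = 2^(2 + 1) + 1 ↦ 3^(3 + 1) + 1|_3 = 82 ⇒ 81
(1) 81|_3 = 3^(3 + 1) ↦ 4^(4 + 1)|_4 = 1024 ⇒ 1023
(2) 1023|_4 = 3·4^4 + 3·4^3 + 3·4^2 + 3·4 + 3 ↦ 3·5^5 + 3·5^3 + 3·5^2 + 3·5 + 3|_5 = 9843 ⇒ 9842
(3) 9842|_5 = 3·5^5 + 3·5^3 + 3·5^2 + 3·5 + 2 ↦ 3·6^6 + 3·6^3 + 3·6^2 + 3·6 + 2|_6 = 140744 ⇒ 140743
(4) 140743|_6 = 3·6^6 + 3·6^3 + 3·6^2 + 3·6 + 1 ↦ 3·7^7 + 3·7^3 + 3·7^2 + 3·7 + 1|_7 = 2471827 ⇒ 2471826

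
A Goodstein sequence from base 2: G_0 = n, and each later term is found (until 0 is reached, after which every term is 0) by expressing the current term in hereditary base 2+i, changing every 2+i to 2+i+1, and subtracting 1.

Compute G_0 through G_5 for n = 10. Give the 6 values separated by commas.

10, 83, 1025, 15625, 279935, 4215754

base 2: 10 = 2^(2 + 1) + 2; at 3: 3^(3 + 1) + 3 = 84; next = 83
base 3: 83 = 3^(3 + 1) + 2; at 4: 4^(4 + 1) + 2 = 1026; next = 1025
base 4: 1025 = 4^(4 + 1) + 1; at 5: 5^(5 + 1) + 1 = 15626; next = 15625
base 5: 15625 = 5^(5 + 1); at 6: 6^(6 + 1) = 279936; next = 279935
base 6: 279935 = 5·6^6 + 5·6^5 + 5·6^4 + 5·6^3 + 5·6^2 + 5·6 + 5; at 7: 5·7^7 + 5·7^5 + 5·7^4 + 5·7^3 + 5·7^2 + 5·7 + 5 = 4215755; next = 4215754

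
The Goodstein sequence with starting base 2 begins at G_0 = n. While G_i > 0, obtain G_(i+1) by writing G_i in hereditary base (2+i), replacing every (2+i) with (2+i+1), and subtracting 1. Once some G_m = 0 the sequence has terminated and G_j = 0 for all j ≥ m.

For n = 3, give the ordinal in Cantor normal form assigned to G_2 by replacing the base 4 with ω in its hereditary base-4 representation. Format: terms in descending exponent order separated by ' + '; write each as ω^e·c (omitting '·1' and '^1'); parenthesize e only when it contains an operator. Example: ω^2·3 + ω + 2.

i=0: 3 = 2 + 1 (b=2); 2→3: 3 + 1 = 4; 4−1 = 3
i=1: 3 = 3 (b=3); 3→4: 4 = 4; 4−1 = 3

3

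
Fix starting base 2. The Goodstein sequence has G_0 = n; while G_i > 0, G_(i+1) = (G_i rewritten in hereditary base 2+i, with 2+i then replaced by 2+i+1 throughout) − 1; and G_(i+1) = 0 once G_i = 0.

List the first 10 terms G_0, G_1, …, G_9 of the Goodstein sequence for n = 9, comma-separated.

base 2: 9 = 2^(2 + 1) + 1; at 3: 3^(3 + 1) + 1 = 82; next = 81
base 3: 81 = 3^(3 + 1); at 4: 4^(4 + 1) = 1024; next = 1023
base 4: 1023 = 3·4^4 + 3·4^3 + 3·4^2 + 3·4 + 3; at 5: 3·5^5 + 3·5^3 + 3·5^2 + 3·5 + 3 = 9843; next = 9842
base 5: 9842 = 3·5^5 + 3·5^3 + 3·5^2 + 3·5 + 2; at 6: 3·6^6 + 3·6^3 + 3·6^2 + 3·6 + 2 = 140744; next = 140743
base 6: 140743 = 3·6^6 + 3·6^3 + 3·6^2 + 3·6 + 1; at 7: 3·7^7 + 3·7^3 + 3·7^2 + 3·7 + 1 = 2471827; next = 2471826
base 7: 2471826 = 3·7^7 + 3·7^3 + 3·7^2 + 3·7; at 8: 3·8^8 + 3·8^3 + 3·8^2 + 3·8 = 50333400; next = 50333399
base 8: 50333399 = 3·8^8 + 3·8^3 + 3·8^2 + 2·8 + 7; at 9: 3·9^9 + 3·9^3 + 3·9^2 + 2·9 + 7 = 1162263922; next = 1162263921
base 9: 1162263921 = 3·9^9 + 3·9^3 + 3·9^2 + 2·9 + 6; at 10: 3·10^10 + 3·10^3 + 3·10^2 + 2·10 + 6 = 30000003326; next = 30000003325
base 10: 30000003325 = 3·10^10 + 3·10^3 + 3·10^2 + 2·10 + 5; at 11: 3·11^11 + 3·11^3 + 3·11^2 + 2·11 + 5 = 855935016216; next = 855935016215

9, 81, 1023, 9842, 140743, 2471826, 50333399, 1162263921, 30000003325, 855935016215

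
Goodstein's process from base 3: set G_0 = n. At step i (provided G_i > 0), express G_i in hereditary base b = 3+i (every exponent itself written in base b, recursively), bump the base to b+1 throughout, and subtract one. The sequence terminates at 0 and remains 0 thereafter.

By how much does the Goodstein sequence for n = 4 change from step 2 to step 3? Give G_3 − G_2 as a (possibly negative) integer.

[0] 4 ≡ 3 + 1 (base 3). Lift 4: 5. −1: 4.
[1] 4 ≡ 4 (base 4). Lift 5: 5. −1: 4.
[2] 4 ≡ 4 (base 5). Lift 6: 4. −1: 3.

-1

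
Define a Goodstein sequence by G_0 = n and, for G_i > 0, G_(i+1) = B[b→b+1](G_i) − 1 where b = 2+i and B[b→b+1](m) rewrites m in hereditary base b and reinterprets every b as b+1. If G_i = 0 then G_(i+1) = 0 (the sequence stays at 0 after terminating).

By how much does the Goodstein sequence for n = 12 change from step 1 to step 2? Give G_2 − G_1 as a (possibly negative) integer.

958

(0) 12|_2 = 2^(2 + 1) + 2^2 ↦ 3^(3 + 1) + 3^3|_3 = 108 ⇒ 107
(1) 107|_3 = 3^(3 + 1) + 2·3^2 + 2·3 + 2 ↦ 4^(4 + 1) + 2·4^2 + 2·4 + 2|_4 = 1066 ⇒ 1065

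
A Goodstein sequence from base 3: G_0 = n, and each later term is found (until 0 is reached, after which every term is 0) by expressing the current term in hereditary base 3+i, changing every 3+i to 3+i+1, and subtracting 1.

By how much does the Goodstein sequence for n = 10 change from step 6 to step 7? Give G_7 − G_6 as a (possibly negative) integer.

3

step 0: 10 = 3^2 + 1; sub 4 for 3: 4^2 + 1; = 17; G_1 = 17−1 = 16
step 1: 16 = 4^2; sub 5 for 4: 5^2; = 25; G_2 = 25−1 = 24
step 2: 24 = 4·5 + 4; sub 6 for 5: 4·6 + 4; = 28; G_3 = 28−1 = 27
step 3: 27 = 4·6 + 3; sub 7 for 6: 4·7 + 3; = 31; G_4 = 31−1 = 30
step 4: 30 = 4·7 + 2; sub 8 for 7: 4·8 + 2; = 34; G_5 = 34−1 = 33
step 5: 33 = 4·8 + 1; sub 9 for 8: 4·9 + 1; = 37; G_6 = 37−1 = 36
step 6: 36 = 4·9; sub 10 for 9: 4·10; = 40; G_7 = 40−1 = 39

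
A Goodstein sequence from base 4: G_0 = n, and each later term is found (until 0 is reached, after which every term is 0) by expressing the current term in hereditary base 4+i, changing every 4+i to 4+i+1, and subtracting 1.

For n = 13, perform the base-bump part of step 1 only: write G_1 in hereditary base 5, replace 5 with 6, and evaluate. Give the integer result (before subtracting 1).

18

step 0: 13 = 3·4 + 1; sub 5 for 4: 3·5 + 1; = 16; G_1 = 16−1 = 15
step 1: 15 = 3·5; sub 6 for 5: 3·6; = 18; G_2 = 18−1 = 17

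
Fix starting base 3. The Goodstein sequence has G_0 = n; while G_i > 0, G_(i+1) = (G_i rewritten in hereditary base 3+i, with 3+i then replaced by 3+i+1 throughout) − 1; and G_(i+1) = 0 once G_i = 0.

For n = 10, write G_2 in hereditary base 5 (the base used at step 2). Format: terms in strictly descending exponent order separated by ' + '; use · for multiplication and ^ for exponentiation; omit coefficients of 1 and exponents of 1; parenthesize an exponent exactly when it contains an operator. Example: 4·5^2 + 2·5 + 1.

G_0=10  [base 3] 3^2 + 1  →[3↦4]→  4^2 + 1 = 17  −1 ⇒ G_1=16
G_1=16  [base 4] 4^2  →[4↦5]→  5^2 = 25  −1 ⇒ G_2=24

4·5 + 4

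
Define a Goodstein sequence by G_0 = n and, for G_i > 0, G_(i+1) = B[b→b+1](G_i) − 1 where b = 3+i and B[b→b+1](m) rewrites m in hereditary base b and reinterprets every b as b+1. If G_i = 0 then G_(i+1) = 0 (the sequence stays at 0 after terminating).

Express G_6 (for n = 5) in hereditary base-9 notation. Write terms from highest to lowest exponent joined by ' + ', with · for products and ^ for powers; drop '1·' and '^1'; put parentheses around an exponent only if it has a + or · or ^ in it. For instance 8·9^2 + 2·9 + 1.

2

G_0=5  [base 3] 3 + 2  →[3↦4]→  4 + 2 = 6  −1 ⇒ G_1=5
G_1=5  [base 4] 4 + 1  →[4↦5]→  5 + 1 = 6  −1 ⇒ G_2=5
G_2=5  [base 5] 5  →[5↦6]→  6 = 6  −1 ⇒ G_3=5
G_3=5  [base 6] 5  →[6↦7]→  5 = 5  −1 ⇒ G_4=4
G_4=4  [base 7] 4  →[7↦8]→  4 = 4  −1 ⇒ G_5=3
G_5=3  [base 8] 3  →[8↦9]→  3 = 3  −1 ⇒ G_6=2
G_6=2  [base 9] 2  →[9↦10]→  2 = 2  −1 ⇒ G_7=1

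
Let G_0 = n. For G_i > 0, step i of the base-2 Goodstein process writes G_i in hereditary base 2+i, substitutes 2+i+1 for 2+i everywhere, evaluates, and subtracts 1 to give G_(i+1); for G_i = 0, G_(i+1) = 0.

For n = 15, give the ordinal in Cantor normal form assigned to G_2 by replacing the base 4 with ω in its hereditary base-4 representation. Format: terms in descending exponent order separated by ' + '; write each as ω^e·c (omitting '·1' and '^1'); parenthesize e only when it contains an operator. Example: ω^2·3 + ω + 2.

(0) 15|_2 = 2^(2 + 1) + 2^2 + 2 + 1 ↦ 3^(3 + 1) + 3^3 + 3 + 1|_3 = 112 ⇒ 111
(1) 111|_3 = 3^(3 + 1) + 3^3 + 3 ↦ 4^(4 + 1) + 4^4 + 4|_4 = 1284 ⇒ 1283

ω^(ω + 1) + ω^ω + 3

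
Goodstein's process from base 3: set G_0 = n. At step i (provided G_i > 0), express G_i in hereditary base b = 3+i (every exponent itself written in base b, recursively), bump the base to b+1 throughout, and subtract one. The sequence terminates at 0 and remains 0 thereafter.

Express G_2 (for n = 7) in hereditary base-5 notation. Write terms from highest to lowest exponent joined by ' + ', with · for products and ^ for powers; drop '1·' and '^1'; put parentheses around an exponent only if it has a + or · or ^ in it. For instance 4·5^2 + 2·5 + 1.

5 + 4

G_0=7  [base 3] 2·3 + 1  →[3↦4]→  2·4 + 1 = 9  −1 ⇒ G_1=8
G_1=8  [base 4] 2·4  →[4↦5]→  2·5 = 10  −1 ⇒ G_2=9
G_2=9  [base 5] 5 + 4  →[5↦6]→  6 + 4 = 10  −1 ⇒ G_3=9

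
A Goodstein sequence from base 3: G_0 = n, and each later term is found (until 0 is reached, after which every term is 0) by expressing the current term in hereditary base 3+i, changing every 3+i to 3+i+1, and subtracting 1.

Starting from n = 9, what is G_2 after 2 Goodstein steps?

17

G_0=9  [base 3] 3^2  →[3↦4]→  4^2 = 16  −1 ⇒ G_1=15
G_1=15  [base 4] 3·4 + 3  →[4↦5]→  3·5 + 3 = 18  −1 ⇒ G_2=17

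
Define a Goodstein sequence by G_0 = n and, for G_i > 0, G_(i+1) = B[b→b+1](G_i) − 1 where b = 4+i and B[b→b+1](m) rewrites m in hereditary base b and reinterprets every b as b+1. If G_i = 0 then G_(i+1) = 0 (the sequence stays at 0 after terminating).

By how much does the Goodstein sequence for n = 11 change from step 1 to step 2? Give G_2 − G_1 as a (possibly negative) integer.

step 0: 11 = 2·4 + 3; sub 5 for 4: 2·5 + 3; = 13; G_1 = 13−1 = 12
step 1: 12 = 2·5 + 2; sub 6 for 5: 2·6 + 2; = 14; G_2 = 14−1 = 13

1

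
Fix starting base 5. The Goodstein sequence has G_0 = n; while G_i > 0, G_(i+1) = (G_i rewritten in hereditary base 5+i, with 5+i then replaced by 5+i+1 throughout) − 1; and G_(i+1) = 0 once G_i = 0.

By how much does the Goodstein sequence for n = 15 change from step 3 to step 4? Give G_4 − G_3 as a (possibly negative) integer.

1

i=0: 15 = 3·5 (b=5); 5→6: 3·6 = 18; 18−1 = 17
i=1: 17 = 2·6 + 5 (b=6); 6→7: 2·7 + 5 = 19; 19−1 = 18
i=2: 18 = 2·7 + 4 (b=7); 7→8: 2·8 + 4 = 20; 20−1 = 19
i=3: 19 = 2·8 + 3 (b=8); 8→9: 2·9 + 3 = 21; 21−1 = 20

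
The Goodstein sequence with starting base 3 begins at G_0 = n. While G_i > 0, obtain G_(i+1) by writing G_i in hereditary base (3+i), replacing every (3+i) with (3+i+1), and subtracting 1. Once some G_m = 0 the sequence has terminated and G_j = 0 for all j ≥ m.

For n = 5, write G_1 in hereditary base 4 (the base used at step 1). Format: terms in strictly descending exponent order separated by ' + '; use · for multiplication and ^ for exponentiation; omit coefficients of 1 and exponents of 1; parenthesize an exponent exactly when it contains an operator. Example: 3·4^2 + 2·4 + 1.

4 + 1

i=0: 5 = 3 + 2 (b=3); 3→4: 4 + 2 = 6; 6−1 = 5
i=1: 5 = 4 + 1 (b=4); 4→5: 5 + 1 = 6; 6−1 = 5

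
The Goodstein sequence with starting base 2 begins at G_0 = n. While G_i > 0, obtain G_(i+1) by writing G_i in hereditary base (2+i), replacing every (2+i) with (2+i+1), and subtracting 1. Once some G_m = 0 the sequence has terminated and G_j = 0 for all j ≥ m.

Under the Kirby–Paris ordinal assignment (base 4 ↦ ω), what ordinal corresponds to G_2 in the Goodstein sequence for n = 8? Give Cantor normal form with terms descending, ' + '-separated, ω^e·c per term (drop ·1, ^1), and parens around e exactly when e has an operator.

G_0 = 8. HB_2(8) = 2^(2 + 1). Bump = 81. G_1 = 80.
G_1 = 80. HB_3(80) = 2·3^3 + 2·3^2 + 2·3 + 2. Bump = 554. G_2 = 553.
G_2 = 553. HB_4(553) = 2·4^4 + 2·4^2 + 2·4 + 1. Bump = 6311. G_3 = 6310.

ω^ω·2 + ω^2·2 + ω·2 + 1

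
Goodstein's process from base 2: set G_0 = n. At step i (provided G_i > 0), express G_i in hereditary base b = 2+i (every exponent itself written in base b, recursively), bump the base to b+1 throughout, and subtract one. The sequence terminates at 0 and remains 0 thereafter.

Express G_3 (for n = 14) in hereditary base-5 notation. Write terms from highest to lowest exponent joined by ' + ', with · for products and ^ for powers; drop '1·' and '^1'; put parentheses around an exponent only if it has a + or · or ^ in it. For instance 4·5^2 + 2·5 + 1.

5^(5 + 1) + 5^5

(0) 14|_2 = 2^(2 + 1) + 2^2 + 2 ↦ 3^(3 + 1) + 3^3 + 3|_3 = 111 ⇒ 110
(1) 110|_3 = 3^(3 + 1) + 3^3 + 2 ↦ 4^(4 + 1) + 4^4 + 2|_4 = 1282 ⇒ 1281
(2) 1281|_4 = 4^(4 + 1) + 4^4 + 1 ↦ 5^(5 + 1) + 5^5 + 1|_5 = 18751 ⇒ 18750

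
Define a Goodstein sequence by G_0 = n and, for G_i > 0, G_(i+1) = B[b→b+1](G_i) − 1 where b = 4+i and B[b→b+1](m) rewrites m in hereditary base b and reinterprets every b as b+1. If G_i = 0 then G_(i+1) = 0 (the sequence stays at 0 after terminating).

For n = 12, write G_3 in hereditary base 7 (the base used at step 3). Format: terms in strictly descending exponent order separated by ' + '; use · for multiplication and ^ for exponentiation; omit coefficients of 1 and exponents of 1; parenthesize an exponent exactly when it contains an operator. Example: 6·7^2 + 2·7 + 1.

[0] 12 ≡ 3·4 (base 4). Lift 5: 15. −1: 14.
[1] 14 ≡ 2·5 + 4 (base 5). Lift 6: 16. −1: 15.
[2] 15 ≡ 2·6 + 3 (base 6). Lift 7: 17. −1: 16.

2·7 + 2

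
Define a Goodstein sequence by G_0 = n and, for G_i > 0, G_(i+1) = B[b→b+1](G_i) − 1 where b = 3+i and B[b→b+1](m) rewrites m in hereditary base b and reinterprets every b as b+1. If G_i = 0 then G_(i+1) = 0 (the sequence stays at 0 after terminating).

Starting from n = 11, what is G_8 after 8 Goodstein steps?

55

(0) 11|_3 = 3^2 + 2 ↦ 4^2 + 2|_4 = 18 ⇒ 17
(1) 17|_4 = 4^2 + 1 ↦ 5^2 + 1|_5 = 26 ⇒ 25
(2) 25|_5 = 5^2 ↦ 6^2|_6 = 36 ⇒ 35
(3) 35|_6 = 5·6 + 5 ↦ 5·7 + 5|_7 = 40 ⇒ 39
(4) 39|_7 = 5·7 + 4 ↦ 5·8 + 4|_8 = 44 ⇒ 43
(5) 43|_8 = 5·8 + 3 ↦ 5·9 + 3|_9 = 48 ⇒ 47
(6) 47|_9 = 5·9 + 2 ↦ 5·10 + 2|_10 = 52 ⇒ 51
(7) 51|_10 = 5·10 + 1 ↦ 5·11 + 1|_11 = 56 ⇒ 55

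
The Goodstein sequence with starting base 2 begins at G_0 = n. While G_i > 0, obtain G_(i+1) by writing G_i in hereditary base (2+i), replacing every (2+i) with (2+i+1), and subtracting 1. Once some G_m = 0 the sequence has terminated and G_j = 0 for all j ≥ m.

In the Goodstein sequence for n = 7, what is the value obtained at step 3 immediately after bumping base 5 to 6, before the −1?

7 —HB2→ 2^2 + 2 + 1 —bump→ 3^3 + 3 + 1 = 31 —(−1)→ 30
30 —HB3→ 3^3 + 3 —bump→ 4^4 + 4 = 260 —(−1)→ 259
259 —HB4→ 4^4 + 3 —bump→ 5^5 + 3 = 3128 —(−1)→ 3127

46658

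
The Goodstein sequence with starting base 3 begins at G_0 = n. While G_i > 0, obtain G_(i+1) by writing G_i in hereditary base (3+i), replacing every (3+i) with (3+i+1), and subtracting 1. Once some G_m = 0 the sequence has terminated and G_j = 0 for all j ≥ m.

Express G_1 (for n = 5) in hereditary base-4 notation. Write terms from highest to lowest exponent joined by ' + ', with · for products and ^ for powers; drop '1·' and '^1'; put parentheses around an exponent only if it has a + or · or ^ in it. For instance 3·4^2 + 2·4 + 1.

4 + 1

i=0: 5 = 3 + 2 (b=3); 3→4: 4 + 2 = 6; 6−1 = 5
i=1: 5 = 4 + 1 (b=4); 4→5: 5 + 1 = 6; 6−1 = 5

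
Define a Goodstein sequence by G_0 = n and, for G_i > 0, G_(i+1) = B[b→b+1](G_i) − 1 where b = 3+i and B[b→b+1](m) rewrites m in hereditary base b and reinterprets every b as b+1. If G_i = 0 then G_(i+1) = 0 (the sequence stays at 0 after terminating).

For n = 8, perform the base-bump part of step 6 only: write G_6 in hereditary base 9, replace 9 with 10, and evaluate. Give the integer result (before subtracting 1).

G_0 = 8. HB_3(8) = 2·3 + 2. Bump = 10. G_1 = 9.
G_1 = 9. HB_4(9) = 2·4 + 1. Bump = 11. G_2 = 10.
G_2 = 10. HB_5(10) = 2·5. Bump = 12. G_3 = 11.
G_3 = 11. HB_6(11) = 6 + 5. Bump = 12. G_4 = 11.
G_4 = 11. HB_7(11) = 7 + 4. Bump = 12. G_5 = 11.
G_5 = 11. HB_8(11) = 8 + 3. Bump = 12. G_6 = 11.

12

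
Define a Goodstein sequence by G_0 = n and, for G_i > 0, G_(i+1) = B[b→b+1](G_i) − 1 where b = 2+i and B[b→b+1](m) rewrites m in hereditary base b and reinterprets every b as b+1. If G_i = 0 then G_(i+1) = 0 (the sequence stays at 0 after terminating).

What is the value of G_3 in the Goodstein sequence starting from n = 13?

16092

[0] 13 ≡ 2^(2 + 1) + 2^2 + 1 (base 2). Lift 3: 109. −1: 108.
[1] 108 ≡ 3^(3 + 1) + 3^3 (base 3). Lift 4: 1280. −1: 1279.
[2] 1279 ≡ 4^(4 + 1) + 3·4^3 + 3·4^2 + 3·4 + 3 (base 4). Lift 5: 16093. −1: 16092.
[3] 16092 ≡ 5^(5 + 1) + 3·5^3 + 3·5^2 + 3·5 + 2 (base 5). Lift 6: 280712. −1: 280711.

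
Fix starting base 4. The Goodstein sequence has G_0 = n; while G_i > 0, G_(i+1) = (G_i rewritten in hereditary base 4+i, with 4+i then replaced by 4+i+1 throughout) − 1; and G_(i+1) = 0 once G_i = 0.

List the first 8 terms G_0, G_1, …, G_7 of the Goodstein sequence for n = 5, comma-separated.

5, 5, 5, 4, 3, 2, 1, 0

G_0=5  [base 4] 4 + 1  →[4↦5]→  5 + 1 = 6  −1 ⇒ G_1=5
G_1=5  [base 5] 5  →[5↦6]→  6 = 6  −1 ⇒ G_2=5
G_2=5  [base 6] 5  →[6↦7]→  5 = 5  −1 ⇒ G_3=4
G_3=4  [base 7] 4  →[7↦8]→  4 = 4  −1 ⇒ G_4=3
G_4=3  [base 8] 3  →[8↦9]→  3 = 3  −1 ⇒ G_5=2
G_5=2  [base 9] 2  →[9↦10]→  2 = 2  −1 ⇒ G_6=1
G_6=1  [base 10] 1  →[10↦11]→  1 = 1  −1 ⇒ G_7=0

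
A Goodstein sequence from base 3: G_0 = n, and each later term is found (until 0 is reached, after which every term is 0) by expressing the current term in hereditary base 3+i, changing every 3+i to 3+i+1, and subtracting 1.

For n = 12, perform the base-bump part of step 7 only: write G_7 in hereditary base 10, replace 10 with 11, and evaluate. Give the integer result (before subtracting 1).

82

[0] 12 ≡ 3^2 + 3 (base 3). Lift 4: 20. −1: 19.
[1] 19 ≡ 4^2 + 3 (base 4). Lift 5: 28. −1: 27.
[2] 27 ≡ 5^2 + 2 (base 5). Lift 6: 38. −1: 37.
[3] 37 ≡ 6^2 + 1 (base 6). Lift 7: 50. −1: 49.
[4] 49 ≡ 7^2 (base 7). Lift 8: 64. −1: 63.
[5] 63 ≡ 7·8 + 7 (base 8). Lift 9: 70. −1: 69.
[6] 69 ≡ 7·9 + 6 (base 9). Lift 10: 76. −1: 75.
[7] 75 ≡ 7·10 + 5 (base 10). Lift 11: 82. −1: 81.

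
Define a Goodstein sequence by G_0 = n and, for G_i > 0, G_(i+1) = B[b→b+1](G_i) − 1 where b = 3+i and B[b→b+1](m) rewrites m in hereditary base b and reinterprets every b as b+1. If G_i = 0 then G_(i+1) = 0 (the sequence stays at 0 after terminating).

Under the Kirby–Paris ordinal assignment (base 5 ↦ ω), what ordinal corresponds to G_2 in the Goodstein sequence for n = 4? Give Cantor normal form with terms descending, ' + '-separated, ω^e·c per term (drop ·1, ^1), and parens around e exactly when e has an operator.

G_0 = 4. HB_3(4) = 3 + 1. Bump = 5. G_1 = 4.
G_1 = 4. HB_4(4) = 4. Bump = 5. G_2 = 4.
G_2 = 4. HB_5(4) = 4. Bump = 4. G_3 = 3.

4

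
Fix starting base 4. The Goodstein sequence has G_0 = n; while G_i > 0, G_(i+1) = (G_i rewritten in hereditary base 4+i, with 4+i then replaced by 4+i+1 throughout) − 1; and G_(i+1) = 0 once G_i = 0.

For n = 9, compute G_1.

9 —HB4→ 2·4 + 1 —bump→ 2·5 + 1 = 11 —(−1)→ 10
10 —HB5→ 2·5 —bump→ 2·6 = 12 —(−1)→ 11

10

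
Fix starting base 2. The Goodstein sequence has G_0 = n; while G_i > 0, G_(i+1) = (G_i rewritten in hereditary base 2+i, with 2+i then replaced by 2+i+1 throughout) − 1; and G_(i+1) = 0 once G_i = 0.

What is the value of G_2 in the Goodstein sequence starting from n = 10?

1025

step 0: 10 = 2^(2 + 1) + 2; sub 3 for 2: 3^(3 + 1) + 3; = 84; G_1 = 84−1 = 83
step 1: 83 = 3^(3 + 1) + 2; sub 4 for 3: 4^(4 + 1) + 2; = 1026; G_2 = 1026−1 = 1025
step 2: 1025 = 4^(4 + 1) + 1; sub 5 for 4: 5^(5 + 1) + 1; = 15626; G_3 = 15626−1 = 15625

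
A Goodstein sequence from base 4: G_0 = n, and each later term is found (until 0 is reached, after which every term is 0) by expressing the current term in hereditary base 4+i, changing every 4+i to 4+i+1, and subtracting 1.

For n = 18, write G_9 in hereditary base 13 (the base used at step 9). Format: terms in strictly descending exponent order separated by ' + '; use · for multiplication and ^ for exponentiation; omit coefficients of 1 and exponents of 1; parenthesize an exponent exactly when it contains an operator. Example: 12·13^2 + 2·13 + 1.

[0] 18 ≡ 4^2 + 2 (base 4). Lift 5: 27. −1: 26.
[1] 26 ≡ 5^2 + 1 (base 5). Lift 6: 37. −1: 36.
[2] 36 ≡ 6^2 (base 6). Lift 7: 49. −1: 48.
[3] 48 ≡ 6·7 + 6 (base 7). Lift 8: 54. −1: 53.
[4] 53 ≡ 6·8 + 5 (base 8). Lift 9: 59. −1: 58.
[5] 58 ≡ 6·9 + 4 (base 9). Lift 10: 64. −1: 63.
[6] 63 ≡ 6·10 + 3 (base 10). Lift 11: 69. −1: 68.
[7] 68 ≡ 6·11 + 2 (base 11). Lift 12: 74. −1: 73.
[8] 73 ≡ 6·12 + 1 (base 12). Lift 13: 79. −1: 78.

6·13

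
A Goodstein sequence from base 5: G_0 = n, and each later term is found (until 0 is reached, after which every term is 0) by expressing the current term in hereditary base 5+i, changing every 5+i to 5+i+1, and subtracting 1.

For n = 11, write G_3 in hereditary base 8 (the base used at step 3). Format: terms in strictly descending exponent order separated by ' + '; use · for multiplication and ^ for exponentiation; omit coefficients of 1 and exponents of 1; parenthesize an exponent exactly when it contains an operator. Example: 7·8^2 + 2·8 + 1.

8 + 5

G_0 = 11. HB_5(11) = 2·5 + 1. Bump = 13. G_1 = 12.
G_1 = 12. HB_6(12) = 2·6. Bump = 14. G_2 = 13.
G_2 = 13. HB_7(13) = 7 + 6. Bump = 14. G_3 = 13.
G_3 = 13. HB_8(13) = 8 + 5. Bump = 14. G_4 = 13.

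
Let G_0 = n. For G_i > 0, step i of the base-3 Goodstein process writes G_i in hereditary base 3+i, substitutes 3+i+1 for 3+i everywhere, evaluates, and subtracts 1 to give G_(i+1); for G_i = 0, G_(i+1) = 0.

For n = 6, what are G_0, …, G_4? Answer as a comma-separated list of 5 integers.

6, 7, 7, 7, 7

G_0=6  [base 3] 2·3  →[3↦4]→  2·4 = 8  −1 ⇒ G_1=7
G_1=7  [base 4] 4 + 3  →[4↦5]→  5 + 3 = 8  −1 ⇒ G_2=7
G_2=7  [base 5] 5 + 2  →[5↦6]→  6 + 2 = 8  −1 ⇒ G_3=7
G_3=7  [base 6] 6 + 1  →[6↦7]→  7 + 1 = 8  −1 ⇒ G_4=7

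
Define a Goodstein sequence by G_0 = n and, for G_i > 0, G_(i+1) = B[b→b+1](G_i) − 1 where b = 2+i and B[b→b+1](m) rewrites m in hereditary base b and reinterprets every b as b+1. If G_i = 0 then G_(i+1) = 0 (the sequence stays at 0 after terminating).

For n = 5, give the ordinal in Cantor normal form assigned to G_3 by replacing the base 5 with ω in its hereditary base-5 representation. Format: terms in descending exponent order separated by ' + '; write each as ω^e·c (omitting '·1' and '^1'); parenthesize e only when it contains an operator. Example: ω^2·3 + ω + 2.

ω^3·3 + ω^2·3 + ω·3 + 2

[0] 5 ≡ 2^2 + 1 (base 2). Lift 3: 28. −1: 27.
[1] 27 ≡ 3^3 (base 3). Lift 4: 256. −1: 255.
[2] 255 ≡ 3·4^3 + 3·4^2 + 3·4 + 3 (base 4). Lift 5: 468. −1: 467.
[3] 467 ≡ 3·5^3 + 3·5^2 + 3·5 + 2 (base 5). Lift 6: 776. −1: 775.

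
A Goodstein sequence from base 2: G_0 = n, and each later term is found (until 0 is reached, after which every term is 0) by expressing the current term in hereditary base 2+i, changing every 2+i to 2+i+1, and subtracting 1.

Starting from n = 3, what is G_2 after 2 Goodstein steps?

G_0 = 3. HB_2(3) = 2 + 1. Bump = 4. G_1 = 3.
G_1 = 3. HB_3(3) = 3. Bump = 4. G_2 = 3.

3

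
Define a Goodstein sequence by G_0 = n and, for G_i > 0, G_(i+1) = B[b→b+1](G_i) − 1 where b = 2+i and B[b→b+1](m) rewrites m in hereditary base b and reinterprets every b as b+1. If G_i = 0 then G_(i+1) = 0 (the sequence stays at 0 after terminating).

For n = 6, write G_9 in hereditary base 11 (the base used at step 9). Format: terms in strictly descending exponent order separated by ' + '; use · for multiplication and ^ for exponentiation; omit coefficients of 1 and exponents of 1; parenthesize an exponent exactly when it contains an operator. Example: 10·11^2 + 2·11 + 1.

[0] 6 ≡ 2^2 + 2 (base 2). Lift 3: 30. −1: 29.
[1] 29 ≡ 3^3 + 2 (base 3). Lift 4: 258. −1: 257.
[2] 257 ≡ 4^4 + 1 (base 4). Lift 5: 3126. −1: 3125.
[3] 3125 ≡ 5^5 (base 5). Lift 6: 46656. −1: 46655.
[4] 46655 ≡ 5·6^5 + 5·6^4 + 5·6^3 + 5·6^2 + 5·6 + 5 (base 6). Lift 7: 98040. −1: 98039.
[5] 98039 ≡ 5·7^5 + 5·7^4 + 5·7^3 + 5·7^2 + 5·7 + 4 (base 7). Lift 8: 187244. −1: 187243.
[6] 187243 ≡ 5·8^5 + 5·8^4 + 5·8^3 + 5·8^2 + 5·8 + 3 (base 8). Lift 9: 332148. −1: 332147.
[7] 332147 ≡ 5·9^5 + 5·9^4 + 5·9^3 + 5·9^2 + 5·9 + 2 (base 9). Lift 10: 555552. −1: 555551.
[8] 555551 ≡ 5·10^5 + 5·10^4 + 5·10^3 + 5·10^2 + 5·10 + 1 (base 10). Lift 11: 885776. −1: 885775.

5·11^5 + 5·11^4 + 5·11^3 + 5·11^2 + 5·11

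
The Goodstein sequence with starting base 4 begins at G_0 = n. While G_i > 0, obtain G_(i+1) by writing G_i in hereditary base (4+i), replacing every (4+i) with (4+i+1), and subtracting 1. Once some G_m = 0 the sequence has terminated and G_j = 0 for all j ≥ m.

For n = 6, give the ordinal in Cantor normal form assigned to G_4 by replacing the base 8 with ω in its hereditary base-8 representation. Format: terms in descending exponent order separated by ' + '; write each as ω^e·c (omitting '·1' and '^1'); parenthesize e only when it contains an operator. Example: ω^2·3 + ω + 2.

5

G_0=6  [base 4] 4 + 2  →[4↦5]→  5 + 2 = 7  −1 ⇒ G_1=6
G_1=6  [base 5] 5 + 1  →[5↦6]→  6 + 1 = 7  −1 ⇒ G_2=6
G_2=6  [base 6] 6  →[6↦7]→  7 = 7  −1 ⇒ G_3=6
G_3=6  [base 7] 6  →[7↦8]→  6 = 6  −1 ⇒ G_4=5
G_4=5  [base 8] 5  →[8↦9]→  5 = 5  −1 ⇒ G_5=4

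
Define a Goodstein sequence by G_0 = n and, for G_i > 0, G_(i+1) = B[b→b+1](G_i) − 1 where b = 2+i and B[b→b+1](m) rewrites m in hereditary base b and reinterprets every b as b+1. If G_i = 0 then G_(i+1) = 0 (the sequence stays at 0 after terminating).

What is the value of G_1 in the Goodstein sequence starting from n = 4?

26

4 —HB2→ 2^2 —bump→ 3^3 = 27 —(−1)→ 26
26 —HB3→ 2·3^2 + 2·3 + 2 —bump→ 2·4^2 + 2·4 + 2 = 42 —(−1)→ 41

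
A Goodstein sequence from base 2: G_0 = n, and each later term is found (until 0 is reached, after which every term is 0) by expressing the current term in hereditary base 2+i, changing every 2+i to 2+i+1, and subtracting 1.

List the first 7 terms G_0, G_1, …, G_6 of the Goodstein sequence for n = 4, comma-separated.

4, 26, 41, 60, 83, 109, 139

[0] 4 ≡ 2^2 (base 2). Lift 3: 27. −1: 26.
[1] 26 ≡ 2·3^2 + 2·3 + 2 (base 3). Lift 4: 42. −1: 41.
[2] 41 ≡ 2·4^2 + 2·4 + 1 (base 4). Lift 5: 61. −1: 60.
[3] 60 ≡ 2·5^2 + 2·5 (base 5). Lift 6: 84. −1: 83.
[4] 83 ≡ 2·6^2 + 6 + 5 (base 6). Lift 7: 110. −1: 109.
[5] 109 ≡ 2·7^2 + 7 + 4 (base 7). Lift 8: 140. −1: 139.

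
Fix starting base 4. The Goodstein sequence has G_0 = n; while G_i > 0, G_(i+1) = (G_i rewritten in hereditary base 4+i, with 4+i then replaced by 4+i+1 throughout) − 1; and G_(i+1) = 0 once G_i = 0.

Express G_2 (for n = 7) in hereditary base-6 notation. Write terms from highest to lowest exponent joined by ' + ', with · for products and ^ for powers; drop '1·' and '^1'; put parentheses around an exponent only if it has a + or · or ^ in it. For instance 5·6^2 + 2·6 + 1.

base 4: 7 = 4 + 3; at 5: 5 + 3 = 8; next = 7
base 5: 7 = 5 + 2; at 6: 6 + 2 = 8; next = 7
base 6: 7 = 6 + 1; at 7: 7 + 1 = 8; next = 7

6 + 1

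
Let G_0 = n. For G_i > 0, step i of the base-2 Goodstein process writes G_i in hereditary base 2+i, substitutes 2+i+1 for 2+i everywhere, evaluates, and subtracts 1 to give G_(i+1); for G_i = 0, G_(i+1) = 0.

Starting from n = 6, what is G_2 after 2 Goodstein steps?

257

i=0: 6 = 2^2 + 2 (b=2); 2→3: 3^3 + 3 = 30; 30−1 = 29
i=1: 29 = 3^3 + 2 (b=3); 3→4: 4^4 + 2 = 258; 258−1 = 257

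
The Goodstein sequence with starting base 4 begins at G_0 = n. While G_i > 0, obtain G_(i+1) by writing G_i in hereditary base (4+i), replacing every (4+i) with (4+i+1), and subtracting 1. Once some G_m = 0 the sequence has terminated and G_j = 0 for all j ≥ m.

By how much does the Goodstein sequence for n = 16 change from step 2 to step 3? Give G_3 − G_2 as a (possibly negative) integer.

step 0: 16 = 4^2; sub 5 for 4: 5^2; = 25; G_1 = 25−1 = 24
step 1: 24 = 4·5 + 4; sub 6 for 5: 4·6 + 4; = 28; G_2 = 28−1 = 27
step 2: 27 = 4·6 + 3; sub 7 for 6: 4·7 + 3; = 31; G_3 = 31−1 = 30

3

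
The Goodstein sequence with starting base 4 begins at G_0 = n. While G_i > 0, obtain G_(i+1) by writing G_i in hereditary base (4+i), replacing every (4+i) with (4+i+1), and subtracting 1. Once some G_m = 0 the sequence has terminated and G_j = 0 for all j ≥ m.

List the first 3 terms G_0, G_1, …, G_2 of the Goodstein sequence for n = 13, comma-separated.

base 4: 13 = 3·4 + 1; at 5: 3·5 + 1 = 16; next = 15
base 5: 15 = 3·5; at 6: 3·6 = 18; next = 17

13, 15, 17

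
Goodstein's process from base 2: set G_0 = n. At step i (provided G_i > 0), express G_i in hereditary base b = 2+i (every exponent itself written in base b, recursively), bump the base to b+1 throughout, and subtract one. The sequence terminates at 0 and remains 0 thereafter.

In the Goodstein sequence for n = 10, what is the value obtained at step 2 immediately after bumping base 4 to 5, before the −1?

15626

step 0: 10 = 2^(2 + 1) + 2; sub 3 for 2: 3^(3 + 1) + 3; = 84; G_1 = 84−1 = 83
step 1: 83 = 3^(3 + 1) + 2; sub 4 for 3: 4^(4 + 1) + 2; = 1026; G_2 = 1026−1 = 1025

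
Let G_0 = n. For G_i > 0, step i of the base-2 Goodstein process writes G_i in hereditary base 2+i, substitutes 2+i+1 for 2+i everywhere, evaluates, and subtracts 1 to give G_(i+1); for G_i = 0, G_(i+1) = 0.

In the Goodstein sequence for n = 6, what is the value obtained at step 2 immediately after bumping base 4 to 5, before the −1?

3126

G_0=6  [base 2] 2^2 + 2  →[2↦3]→  3^3 + 3 = 30  −1 ⇒ G_1=29
G_1=29  [base 3] 3^3 + 2  →[3↦4]→  4^4 + 2 = 258  −1 ⇒ G_2=257
G_2=257  [base 4] 4^4 + 1  →[4↦5]→  5^5 + 1 = 3126  −1 ⇒ G_3=3125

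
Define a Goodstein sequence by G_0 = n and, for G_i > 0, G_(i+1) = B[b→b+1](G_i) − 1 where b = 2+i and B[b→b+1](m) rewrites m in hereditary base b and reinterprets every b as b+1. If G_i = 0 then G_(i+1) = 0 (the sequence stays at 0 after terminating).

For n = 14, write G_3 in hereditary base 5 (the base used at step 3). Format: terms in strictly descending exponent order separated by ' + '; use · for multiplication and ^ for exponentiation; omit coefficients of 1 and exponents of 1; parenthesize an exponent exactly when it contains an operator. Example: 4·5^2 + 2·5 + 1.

5^(5 + 1) + 5^5

base 2: 14 = 2^(2 + 1) + 2^2 + 2; at 3: 3^(3 + 1) + 3^3 + 3 = 111; next = 110
base 3: 110 = 3^(3 + 1) + 3^3 + 2; at 4: 4^(4 + 1) + 4^4 + 2 = 1282; next = 1281
base 4: 1281 = 4^(4 + 1) + 4^4 + 1; at 5: 5^(5 + 1) + 5^5 + 1 = 18751; next = 18750
base 5: 18750 = 5^(5 + 1) + 5^5; at 6: 6^(6 + 1) + 6^6 = 326592; next = 326591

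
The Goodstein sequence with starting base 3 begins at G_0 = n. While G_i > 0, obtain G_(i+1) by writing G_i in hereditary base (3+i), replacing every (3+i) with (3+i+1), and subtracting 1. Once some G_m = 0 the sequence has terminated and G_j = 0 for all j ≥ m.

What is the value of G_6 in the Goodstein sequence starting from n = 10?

(0) 10|_3 = 3^2 + 1 ↦ 4^2 + 1|_4 = 17 ⇒ 16
(1) 16|_4 = 4^2 ↦ 5^2|_5 = 25 ⇒ 24
(2) 24|_5 = 4·5 + 4 ↦ 4·6 + 4|_6 = 28 ⇒ 27
(3) 27|_6 = 4·6 + 3 ↦ 4·7 + 3|_7 = 31 ⇒ 30
(4) 30|_7 = 4·7 + 2 ↦ 4·8 + 2|_8 = 34 ⇒ 33
(5) 33|_8 = 4·8 + 1 ↦ 4·9 + 1|_9 = 37 ⇒ 36

36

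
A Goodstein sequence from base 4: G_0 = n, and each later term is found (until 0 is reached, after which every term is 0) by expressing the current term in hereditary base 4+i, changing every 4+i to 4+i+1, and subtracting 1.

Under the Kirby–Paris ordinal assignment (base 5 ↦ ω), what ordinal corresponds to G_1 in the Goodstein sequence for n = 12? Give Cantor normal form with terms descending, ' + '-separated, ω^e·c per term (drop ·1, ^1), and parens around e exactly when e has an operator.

[0] 12 ≡ 3·4 (base 4). Lift 5: 15. −1: 14.
[1] 14 ≡ 2·5 + 4 (base 5). Lift 6: 16. −1: 15.

ω·2 + 4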